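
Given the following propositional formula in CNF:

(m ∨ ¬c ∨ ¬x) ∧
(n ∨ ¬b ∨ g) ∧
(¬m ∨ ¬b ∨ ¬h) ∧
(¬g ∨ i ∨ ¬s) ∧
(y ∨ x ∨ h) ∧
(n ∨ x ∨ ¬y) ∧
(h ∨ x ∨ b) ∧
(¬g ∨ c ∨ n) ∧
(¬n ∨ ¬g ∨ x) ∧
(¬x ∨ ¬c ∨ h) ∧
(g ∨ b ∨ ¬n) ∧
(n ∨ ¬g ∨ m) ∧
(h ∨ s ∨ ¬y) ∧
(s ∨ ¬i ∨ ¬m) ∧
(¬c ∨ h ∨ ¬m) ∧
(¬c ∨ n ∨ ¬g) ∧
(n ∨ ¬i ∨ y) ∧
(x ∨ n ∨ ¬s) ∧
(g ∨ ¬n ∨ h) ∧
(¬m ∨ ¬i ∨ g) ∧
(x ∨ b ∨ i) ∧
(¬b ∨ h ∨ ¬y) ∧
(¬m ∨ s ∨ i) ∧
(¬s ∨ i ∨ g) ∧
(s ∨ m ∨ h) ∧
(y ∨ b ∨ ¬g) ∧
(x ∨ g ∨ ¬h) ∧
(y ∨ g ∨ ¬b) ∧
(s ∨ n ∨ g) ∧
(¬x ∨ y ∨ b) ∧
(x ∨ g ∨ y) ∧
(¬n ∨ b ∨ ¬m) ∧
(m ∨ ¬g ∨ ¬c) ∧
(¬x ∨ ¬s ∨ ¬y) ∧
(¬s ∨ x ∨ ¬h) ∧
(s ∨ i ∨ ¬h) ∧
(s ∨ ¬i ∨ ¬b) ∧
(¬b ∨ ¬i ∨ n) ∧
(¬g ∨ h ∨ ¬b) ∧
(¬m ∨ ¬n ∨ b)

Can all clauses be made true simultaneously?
Yes

Yes, the formula is satisfiable.

One satisfying assignment is: m=False, n=True, h=True, x=True, b=False, s=False, g=True, i=True, c=False, y=True

Verification: With this assignment, all 40 clauses evaluate to true.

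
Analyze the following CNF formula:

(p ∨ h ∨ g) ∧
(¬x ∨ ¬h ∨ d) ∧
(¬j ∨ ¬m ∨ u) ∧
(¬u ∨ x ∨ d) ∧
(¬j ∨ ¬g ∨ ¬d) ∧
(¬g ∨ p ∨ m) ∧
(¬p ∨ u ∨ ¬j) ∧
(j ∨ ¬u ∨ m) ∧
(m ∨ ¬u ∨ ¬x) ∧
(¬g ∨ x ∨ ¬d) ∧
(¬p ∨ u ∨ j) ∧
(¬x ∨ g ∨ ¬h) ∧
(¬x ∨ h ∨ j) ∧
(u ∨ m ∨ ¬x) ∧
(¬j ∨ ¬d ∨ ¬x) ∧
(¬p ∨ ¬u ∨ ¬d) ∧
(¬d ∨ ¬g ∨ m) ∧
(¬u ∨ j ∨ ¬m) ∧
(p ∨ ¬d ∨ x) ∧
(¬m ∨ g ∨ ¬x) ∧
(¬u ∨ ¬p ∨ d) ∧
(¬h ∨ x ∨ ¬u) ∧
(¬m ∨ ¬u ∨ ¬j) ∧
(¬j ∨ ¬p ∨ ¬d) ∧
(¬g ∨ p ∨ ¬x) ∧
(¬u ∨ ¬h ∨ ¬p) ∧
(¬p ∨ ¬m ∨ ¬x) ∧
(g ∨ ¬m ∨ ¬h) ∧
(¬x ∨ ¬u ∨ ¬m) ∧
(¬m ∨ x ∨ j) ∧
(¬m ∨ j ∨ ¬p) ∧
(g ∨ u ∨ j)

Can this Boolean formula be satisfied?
Yes

Yes, the formula is satisfiable.

One satisfying assignment is: j=True, d=False, p=False, h=True, g=False, u=False, m=False, x=False

Verification: With this assignment, all 32 clauses evaluate to true.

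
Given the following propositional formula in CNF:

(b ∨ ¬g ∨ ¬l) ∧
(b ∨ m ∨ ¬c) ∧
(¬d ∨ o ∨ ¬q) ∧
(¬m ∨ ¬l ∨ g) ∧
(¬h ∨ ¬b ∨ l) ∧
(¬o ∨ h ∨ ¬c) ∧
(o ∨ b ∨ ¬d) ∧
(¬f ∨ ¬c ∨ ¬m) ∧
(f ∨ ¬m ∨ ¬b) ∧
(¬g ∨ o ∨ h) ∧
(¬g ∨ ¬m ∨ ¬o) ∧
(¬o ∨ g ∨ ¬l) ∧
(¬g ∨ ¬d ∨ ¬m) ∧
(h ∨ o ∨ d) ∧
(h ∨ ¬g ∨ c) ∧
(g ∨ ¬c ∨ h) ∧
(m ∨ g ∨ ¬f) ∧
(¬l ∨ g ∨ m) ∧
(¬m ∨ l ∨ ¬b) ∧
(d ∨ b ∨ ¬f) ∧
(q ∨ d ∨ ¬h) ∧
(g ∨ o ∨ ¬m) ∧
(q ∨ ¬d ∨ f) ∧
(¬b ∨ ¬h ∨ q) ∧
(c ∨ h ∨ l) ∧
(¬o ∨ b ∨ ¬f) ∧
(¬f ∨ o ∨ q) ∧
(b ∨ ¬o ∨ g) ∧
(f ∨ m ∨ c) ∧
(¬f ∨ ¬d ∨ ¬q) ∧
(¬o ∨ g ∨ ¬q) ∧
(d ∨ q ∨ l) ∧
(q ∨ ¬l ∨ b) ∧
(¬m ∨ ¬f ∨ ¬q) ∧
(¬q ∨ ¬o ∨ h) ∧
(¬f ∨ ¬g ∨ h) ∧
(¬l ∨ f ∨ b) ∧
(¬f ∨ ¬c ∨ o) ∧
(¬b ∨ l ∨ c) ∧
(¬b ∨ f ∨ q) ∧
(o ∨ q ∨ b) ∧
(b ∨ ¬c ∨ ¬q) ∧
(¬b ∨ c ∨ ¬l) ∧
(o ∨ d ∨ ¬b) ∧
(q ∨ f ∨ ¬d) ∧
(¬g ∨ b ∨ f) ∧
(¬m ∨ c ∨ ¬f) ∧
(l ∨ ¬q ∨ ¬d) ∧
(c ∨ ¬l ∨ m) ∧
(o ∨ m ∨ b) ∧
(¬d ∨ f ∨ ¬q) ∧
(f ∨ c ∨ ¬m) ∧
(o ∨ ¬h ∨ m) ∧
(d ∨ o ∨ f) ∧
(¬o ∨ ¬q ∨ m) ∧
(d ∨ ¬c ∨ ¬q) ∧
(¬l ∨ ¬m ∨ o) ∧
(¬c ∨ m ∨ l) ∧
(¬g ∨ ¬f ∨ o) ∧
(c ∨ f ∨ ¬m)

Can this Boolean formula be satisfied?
No

No, the formula is not satisfiable.

No assignment of truth values to the variables can make all 60 clauses true simultaneously.

The formula is UNSAT (unsatisfiable).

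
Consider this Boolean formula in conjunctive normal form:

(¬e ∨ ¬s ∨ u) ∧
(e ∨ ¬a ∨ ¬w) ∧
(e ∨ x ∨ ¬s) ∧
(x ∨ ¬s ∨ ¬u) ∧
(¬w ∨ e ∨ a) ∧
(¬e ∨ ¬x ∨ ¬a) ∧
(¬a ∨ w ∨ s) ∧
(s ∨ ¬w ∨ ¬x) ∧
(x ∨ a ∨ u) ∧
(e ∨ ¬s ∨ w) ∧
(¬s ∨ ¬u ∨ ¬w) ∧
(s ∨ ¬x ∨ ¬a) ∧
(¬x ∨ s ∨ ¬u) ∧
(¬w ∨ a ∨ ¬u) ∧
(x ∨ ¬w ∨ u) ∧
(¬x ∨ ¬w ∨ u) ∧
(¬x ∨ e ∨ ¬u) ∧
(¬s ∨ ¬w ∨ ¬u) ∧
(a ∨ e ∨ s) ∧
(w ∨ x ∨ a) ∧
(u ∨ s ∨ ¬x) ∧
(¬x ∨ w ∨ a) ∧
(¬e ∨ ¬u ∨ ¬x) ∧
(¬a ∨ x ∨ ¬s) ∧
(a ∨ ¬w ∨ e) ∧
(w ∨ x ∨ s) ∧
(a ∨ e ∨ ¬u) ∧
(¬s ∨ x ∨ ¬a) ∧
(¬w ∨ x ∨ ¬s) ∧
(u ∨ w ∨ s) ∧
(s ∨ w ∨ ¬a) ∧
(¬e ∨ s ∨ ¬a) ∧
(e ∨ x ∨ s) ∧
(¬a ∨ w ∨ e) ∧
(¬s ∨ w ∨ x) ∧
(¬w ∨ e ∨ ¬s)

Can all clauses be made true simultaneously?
No

No, the formula is not satisfiable.

No assignment of truth values to the variables can make all 36 clauses true simultaneously.

The formula is UNSAT (unsatisfiable).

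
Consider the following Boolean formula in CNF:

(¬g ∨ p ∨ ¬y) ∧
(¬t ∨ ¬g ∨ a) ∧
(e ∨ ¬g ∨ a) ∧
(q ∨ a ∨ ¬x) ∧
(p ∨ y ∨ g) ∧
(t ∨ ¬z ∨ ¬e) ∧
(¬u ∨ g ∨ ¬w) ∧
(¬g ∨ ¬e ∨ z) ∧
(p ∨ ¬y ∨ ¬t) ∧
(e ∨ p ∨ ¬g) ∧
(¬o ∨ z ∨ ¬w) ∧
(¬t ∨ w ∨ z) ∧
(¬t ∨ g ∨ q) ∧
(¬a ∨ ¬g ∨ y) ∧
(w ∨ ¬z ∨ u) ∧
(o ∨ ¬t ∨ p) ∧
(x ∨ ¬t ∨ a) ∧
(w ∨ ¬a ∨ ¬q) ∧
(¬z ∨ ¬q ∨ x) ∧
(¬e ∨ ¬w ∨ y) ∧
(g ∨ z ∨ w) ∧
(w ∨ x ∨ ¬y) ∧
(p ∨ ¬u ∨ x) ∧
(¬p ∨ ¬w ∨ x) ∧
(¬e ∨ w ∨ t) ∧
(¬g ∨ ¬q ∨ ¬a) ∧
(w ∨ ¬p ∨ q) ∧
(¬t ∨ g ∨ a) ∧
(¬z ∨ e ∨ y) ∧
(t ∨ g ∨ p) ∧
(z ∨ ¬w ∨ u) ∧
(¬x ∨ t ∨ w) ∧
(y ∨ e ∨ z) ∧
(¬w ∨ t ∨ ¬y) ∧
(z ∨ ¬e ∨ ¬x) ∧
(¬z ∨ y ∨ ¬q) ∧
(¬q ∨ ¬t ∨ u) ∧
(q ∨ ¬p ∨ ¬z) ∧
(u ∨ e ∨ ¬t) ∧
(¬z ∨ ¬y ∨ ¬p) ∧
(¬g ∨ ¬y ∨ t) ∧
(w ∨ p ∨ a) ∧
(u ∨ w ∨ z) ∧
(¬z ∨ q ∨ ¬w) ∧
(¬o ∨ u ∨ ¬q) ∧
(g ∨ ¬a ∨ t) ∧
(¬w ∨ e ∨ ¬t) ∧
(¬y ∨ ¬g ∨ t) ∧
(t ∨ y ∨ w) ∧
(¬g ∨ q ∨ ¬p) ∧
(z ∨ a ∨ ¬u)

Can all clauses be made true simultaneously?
No

No, the formula is not satisfiable.

No assignment of truth values to the variables can make all 51 clauses true simultaneously.

The formula is UNSAT (unsatisfiable).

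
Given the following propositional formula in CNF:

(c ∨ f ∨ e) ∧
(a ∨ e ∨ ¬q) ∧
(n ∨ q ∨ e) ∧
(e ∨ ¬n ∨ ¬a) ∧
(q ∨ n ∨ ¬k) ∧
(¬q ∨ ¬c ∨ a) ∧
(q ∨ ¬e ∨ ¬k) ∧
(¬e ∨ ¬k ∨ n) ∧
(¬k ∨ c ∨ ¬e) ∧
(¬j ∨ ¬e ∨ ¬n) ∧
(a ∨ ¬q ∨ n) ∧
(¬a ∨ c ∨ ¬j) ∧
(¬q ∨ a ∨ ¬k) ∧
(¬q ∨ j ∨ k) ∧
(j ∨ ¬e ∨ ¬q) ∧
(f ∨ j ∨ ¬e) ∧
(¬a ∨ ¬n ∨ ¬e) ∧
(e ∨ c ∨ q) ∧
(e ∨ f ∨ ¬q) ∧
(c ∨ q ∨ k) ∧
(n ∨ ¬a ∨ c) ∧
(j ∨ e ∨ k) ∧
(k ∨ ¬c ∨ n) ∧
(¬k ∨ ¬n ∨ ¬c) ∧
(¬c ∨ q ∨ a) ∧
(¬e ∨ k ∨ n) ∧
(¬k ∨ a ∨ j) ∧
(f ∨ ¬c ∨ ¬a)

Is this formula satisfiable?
Yes

Yes, the formula is satisfiable.

One satisfying assignment is: k=True, j=False, e=False, q=True, c=True, f=True, a=True, n=False

Verification: With this assignment, all 28 clauses evaluate to true.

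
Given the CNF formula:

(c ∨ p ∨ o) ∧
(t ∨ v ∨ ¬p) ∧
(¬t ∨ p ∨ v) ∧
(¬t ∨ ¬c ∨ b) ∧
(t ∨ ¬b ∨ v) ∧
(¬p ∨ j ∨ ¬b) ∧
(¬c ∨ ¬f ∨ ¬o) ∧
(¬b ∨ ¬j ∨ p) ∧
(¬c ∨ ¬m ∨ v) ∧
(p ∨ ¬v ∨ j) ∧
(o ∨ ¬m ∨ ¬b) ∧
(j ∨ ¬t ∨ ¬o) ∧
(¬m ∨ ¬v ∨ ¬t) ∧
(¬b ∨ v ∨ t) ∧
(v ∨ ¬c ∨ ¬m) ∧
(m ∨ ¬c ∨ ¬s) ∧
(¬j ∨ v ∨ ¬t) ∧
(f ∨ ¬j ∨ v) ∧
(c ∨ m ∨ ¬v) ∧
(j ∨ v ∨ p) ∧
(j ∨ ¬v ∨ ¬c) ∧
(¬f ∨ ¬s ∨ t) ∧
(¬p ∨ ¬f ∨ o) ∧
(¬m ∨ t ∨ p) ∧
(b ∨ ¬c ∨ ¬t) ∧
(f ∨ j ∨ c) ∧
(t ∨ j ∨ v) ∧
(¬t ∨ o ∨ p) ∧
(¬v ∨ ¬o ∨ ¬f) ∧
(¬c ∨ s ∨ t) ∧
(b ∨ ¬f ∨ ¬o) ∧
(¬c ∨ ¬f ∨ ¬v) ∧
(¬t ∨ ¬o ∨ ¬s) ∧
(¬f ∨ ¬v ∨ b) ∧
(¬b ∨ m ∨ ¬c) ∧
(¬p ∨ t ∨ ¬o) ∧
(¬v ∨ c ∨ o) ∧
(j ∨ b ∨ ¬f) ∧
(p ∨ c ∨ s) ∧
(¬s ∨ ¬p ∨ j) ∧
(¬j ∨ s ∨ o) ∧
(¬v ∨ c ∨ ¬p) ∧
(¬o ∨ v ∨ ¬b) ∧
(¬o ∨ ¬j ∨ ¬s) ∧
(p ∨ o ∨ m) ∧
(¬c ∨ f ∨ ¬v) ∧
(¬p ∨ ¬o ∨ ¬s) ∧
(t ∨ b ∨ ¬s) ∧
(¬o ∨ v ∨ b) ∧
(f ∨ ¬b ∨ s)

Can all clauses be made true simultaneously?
No

No, the formula is not satisfiable.

No assignment of truth values to the variables can make all 50 clauses true simultaneously.

The formula is UNSAT (unsatisfiable).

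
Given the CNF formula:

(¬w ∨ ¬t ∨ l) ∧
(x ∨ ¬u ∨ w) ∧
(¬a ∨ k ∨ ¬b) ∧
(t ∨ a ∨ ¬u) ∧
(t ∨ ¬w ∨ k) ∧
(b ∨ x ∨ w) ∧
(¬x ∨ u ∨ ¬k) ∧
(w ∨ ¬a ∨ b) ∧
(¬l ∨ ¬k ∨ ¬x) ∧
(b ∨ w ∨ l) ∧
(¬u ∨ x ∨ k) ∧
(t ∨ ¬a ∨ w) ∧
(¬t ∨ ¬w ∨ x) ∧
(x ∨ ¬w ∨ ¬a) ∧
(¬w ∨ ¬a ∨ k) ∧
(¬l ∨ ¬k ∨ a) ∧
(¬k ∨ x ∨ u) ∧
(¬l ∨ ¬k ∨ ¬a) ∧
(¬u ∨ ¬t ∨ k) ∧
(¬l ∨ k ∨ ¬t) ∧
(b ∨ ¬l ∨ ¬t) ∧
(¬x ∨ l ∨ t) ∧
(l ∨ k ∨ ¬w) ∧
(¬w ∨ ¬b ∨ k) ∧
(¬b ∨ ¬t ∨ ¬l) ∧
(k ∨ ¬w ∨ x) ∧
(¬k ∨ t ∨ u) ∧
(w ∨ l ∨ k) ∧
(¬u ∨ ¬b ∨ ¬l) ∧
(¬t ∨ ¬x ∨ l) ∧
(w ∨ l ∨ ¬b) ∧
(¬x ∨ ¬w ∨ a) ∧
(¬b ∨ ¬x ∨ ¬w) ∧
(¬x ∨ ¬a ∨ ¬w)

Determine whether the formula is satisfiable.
Yes

Yes, the formula is satisfiable.

One satisfying assignment is: t=False, a=False, l=True, k=False, w=False, b=False, u=False, x=True

Verification: With this assignment, all 34 clauses evaluate to true.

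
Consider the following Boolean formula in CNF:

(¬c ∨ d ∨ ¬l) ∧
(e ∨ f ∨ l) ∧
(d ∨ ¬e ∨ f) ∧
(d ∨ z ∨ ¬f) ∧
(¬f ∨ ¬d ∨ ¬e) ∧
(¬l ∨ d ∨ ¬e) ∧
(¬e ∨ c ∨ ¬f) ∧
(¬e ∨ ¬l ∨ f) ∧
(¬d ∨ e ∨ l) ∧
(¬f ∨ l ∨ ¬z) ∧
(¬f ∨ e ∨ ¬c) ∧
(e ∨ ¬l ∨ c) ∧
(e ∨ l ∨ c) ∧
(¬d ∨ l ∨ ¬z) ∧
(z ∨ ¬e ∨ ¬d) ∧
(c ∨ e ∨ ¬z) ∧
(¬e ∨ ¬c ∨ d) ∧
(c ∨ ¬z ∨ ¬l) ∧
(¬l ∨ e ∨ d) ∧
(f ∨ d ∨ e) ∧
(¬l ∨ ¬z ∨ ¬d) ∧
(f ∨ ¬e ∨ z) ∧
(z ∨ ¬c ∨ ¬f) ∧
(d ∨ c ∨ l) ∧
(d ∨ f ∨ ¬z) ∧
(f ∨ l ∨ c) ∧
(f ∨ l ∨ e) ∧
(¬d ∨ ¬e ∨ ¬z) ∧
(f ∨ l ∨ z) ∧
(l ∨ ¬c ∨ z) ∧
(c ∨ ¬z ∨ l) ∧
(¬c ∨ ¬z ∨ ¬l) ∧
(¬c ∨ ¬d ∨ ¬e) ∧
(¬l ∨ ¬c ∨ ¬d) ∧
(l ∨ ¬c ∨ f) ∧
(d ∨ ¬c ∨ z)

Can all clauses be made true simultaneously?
No

No, the formula is not satisfiable.

No assignment of truth values to the variables can make all 36 clauses true simultaneously.

The formula is UNSAT (unsatisfiable).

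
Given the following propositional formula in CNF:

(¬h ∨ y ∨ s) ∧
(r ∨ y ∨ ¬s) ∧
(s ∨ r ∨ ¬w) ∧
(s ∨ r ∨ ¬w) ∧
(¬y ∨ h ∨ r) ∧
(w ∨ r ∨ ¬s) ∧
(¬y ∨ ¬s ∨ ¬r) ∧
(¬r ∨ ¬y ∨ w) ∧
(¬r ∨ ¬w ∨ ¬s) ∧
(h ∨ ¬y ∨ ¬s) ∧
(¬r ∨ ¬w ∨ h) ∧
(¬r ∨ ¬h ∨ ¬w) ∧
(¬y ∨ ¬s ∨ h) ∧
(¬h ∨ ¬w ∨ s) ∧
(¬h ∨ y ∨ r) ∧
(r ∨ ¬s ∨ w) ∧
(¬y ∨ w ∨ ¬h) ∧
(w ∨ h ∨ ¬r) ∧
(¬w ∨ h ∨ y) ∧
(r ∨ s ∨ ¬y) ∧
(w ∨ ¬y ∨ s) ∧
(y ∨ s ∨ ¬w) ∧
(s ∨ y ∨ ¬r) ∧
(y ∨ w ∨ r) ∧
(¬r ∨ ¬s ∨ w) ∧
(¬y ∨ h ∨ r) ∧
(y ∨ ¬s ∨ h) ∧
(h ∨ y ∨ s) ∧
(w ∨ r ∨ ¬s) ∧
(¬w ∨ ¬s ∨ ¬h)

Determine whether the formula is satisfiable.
No

No, the formula is not satisfiable.

No assignment of truth values to the variables can make all 30 clauses true simultaneously.

The formula is UNSAT (unsatisfiable).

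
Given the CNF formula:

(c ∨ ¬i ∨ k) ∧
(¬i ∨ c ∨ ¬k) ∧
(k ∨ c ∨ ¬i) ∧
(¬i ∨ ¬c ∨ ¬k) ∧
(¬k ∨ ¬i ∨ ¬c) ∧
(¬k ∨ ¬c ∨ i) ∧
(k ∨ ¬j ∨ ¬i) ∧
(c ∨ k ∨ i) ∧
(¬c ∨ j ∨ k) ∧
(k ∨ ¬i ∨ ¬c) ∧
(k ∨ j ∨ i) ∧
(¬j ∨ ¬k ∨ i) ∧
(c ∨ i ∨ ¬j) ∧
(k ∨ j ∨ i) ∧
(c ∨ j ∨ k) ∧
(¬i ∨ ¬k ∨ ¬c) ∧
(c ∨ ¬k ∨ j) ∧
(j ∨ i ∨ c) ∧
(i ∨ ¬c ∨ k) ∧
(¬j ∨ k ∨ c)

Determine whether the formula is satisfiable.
No

No, the formula is not satisfiable.

No assignment of truth values to the variables can make all 20 clauses true simultaneously.

The formula is UNSAT (unsatisfiable).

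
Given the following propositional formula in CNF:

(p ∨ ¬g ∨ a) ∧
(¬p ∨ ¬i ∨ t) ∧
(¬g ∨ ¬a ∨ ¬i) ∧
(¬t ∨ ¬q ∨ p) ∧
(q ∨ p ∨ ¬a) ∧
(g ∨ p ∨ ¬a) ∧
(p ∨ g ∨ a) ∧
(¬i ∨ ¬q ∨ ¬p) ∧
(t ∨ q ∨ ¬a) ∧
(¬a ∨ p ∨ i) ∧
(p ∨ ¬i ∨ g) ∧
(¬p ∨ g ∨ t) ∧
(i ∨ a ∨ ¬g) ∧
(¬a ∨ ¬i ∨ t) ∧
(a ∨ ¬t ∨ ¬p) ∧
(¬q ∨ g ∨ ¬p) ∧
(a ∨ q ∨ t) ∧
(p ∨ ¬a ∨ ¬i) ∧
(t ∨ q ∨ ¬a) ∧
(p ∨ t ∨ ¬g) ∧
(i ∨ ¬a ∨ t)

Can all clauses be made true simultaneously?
Yes

Yes, the formula is satisfiable.

One satisfying assignment is: g=False, p=True, t=True, q=False, a=True, i=False

Verification: With this assignment, all 21 clauses evaluate to true.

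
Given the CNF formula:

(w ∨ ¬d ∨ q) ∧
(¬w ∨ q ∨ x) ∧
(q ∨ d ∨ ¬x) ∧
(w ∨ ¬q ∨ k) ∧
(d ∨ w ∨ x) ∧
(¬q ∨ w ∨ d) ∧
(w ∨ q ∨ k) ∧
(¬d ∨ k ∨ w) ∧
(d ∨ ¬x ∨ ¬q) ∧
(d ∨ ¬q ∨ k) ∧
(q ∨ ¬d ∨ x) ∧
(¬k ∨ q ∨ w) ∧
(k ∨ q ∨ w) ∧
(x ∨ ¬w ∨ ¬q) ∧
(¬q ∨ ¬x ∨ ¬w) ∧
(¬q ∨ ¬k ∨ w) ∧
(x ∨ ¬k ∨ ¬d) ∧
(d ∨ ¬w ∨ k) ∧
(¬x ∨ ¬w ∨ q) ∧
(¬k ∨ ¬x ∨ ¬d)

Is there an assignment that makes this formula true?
No

No, the formula is not satisfiable.

No assignment of truth values to the variables can make all 20 clauses true simultaneously.

The formula is UNSAT (unsatisfiable).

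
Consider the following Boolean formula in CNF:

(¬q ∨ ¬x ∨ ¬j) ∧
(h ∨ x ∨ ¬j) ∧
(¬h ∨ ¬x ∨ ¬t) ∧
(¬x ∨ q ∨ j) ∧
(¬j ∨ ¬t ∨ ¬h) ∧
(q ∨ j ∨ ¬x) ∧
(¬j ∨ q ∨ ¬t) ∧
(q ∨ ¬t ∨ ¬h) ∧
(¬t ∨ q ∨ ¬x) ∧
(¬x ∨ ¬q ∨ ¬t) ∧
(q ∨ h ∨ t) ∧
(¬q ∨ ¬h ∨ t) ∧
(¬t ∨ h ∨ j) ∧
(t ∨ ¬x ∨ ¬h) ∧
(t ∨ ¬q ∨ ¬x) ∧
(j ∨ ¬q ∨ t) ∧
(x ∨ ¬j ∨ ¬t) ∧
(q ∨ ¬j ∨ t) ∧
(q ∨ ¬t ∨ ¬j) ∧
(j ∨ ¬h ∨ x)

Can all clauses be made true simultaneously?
No

No, the formula is not satisfiable.

No assignment of truth values to the variables can make all 20 clauses true simultaneously.

The formula is UNSAT (unsatisfiable).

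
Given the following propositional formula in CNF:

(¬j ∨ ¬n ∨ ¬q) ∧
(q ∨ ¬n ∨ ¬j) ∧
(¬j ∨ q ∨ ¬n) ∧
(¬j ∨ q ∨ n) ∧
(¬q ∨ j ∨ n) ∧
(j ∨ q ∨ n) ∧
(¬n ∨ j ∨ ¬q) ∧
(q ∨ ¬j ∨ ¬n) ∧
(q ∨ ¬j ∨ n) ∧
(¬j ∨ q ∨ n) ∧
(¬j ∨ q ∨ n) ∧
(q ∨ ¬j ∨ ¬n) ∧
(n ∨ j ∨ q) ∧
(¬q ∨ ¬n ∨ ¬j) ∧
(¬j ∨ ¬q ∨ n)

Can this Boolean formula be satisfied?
Yes

Yes, the formula is satisfiable.

One satisfying assignment is: j=False, q=False, n=True

Verification: With this assignment, all 15 clauses evaluate to true.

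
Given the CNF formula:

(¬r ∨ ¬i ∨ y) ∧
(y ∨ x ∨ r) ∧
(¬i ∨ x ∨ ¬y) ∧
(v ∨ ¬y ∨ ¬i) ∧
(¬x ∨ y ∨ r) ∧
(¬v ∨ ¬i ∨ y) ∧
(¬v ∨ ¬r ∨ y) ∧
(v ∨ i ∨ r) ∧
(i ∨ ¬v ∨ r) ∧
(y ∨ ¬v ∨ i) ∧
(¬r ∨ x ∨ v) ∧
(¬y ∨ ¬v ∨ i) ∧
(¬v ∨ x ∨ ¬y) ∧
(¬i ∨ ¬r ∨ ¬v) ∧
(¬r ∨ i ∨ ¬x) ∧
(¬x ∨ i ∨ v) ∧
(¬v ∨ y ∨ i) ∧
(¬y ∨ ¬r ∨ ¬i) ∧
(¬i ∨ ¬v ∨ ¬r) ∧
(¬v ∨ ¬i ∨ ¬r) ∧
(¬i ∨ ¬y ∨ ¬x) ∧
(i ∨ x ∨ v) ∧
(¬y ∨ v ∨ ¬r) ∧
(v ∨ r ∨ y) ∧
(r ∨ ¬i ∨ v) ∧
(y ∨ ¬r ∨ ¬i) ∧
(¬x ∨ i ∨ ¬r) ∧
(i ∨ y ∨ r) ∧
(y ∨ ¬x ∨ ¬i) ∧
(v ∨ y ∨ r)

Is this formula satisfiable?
No

No, the formula is not satisfiable.

No assignment of truth values to the variables can make all 30 clauses true simultaneously.

The formula is UNSAT (unsatisfiable).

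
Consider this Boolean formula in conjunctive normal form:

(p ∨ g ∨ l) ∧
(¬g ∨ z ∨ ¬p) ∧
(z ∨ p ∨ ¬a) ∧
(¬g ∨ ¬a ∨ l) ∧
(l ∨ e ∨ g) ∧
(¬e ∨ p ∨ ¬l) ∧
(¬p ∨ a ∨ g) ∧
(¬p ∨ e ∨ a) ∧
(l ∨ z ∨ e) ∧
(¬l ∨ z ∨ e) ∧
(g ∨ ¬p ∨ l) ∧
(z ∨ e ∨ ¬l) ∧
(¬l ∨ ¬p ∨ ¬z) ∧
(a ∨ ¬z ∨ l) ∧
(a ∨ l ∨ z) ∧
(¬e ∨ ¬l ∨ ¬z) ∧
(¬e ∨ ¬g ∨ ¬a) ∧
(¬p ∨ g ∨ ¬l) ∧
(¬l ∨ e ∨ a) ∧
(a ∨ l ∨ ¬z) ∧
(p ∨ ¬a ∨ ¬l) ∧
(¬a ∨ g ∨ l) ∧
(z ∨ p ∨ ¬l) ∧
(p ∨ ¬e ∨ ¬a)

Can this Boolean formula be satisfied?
No

No, the formula is not satisfiable.

No assignment of truth values to the variables can make all 24 clauses true simultaneously.

The formula is UNSAT (unsatisfiable).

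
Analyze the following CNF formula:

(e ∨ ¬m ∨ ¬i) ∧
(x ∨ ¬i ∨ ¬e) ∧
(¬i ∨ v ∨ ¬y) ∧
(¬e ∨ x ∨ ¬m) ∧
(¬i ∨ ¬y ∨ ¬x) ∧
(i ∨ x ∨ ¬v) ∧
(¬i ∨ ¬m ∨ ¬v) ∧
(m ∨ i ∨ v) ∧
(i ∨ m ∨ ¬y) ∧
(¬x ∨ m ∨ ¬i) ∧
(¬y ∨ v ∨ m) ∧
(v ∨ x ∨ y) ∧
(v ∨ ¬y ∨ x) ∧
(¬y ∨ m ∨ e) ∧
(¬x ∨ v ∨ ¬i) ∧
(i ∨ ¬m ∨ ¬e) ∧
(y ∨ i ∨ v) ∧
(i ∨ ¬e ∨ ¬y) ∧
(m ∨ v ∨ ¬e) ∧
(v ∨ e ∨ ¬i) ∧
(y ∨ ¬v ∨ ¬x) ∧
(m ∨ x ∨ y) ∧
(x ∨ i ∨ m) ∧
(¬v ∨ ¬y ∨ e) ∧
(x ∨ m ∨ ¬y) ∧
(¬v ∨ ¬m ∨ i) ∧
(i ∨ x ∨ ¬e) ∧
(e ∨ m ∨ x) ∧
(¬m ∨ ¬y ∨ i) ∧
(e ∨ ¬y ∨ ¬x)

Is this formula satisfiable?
No

No, the formula is not satisfiable.

No assignment of truth values to the variables can make all 30 clauses true simultaneously.

The formula is UNSAT (unsatisfiable).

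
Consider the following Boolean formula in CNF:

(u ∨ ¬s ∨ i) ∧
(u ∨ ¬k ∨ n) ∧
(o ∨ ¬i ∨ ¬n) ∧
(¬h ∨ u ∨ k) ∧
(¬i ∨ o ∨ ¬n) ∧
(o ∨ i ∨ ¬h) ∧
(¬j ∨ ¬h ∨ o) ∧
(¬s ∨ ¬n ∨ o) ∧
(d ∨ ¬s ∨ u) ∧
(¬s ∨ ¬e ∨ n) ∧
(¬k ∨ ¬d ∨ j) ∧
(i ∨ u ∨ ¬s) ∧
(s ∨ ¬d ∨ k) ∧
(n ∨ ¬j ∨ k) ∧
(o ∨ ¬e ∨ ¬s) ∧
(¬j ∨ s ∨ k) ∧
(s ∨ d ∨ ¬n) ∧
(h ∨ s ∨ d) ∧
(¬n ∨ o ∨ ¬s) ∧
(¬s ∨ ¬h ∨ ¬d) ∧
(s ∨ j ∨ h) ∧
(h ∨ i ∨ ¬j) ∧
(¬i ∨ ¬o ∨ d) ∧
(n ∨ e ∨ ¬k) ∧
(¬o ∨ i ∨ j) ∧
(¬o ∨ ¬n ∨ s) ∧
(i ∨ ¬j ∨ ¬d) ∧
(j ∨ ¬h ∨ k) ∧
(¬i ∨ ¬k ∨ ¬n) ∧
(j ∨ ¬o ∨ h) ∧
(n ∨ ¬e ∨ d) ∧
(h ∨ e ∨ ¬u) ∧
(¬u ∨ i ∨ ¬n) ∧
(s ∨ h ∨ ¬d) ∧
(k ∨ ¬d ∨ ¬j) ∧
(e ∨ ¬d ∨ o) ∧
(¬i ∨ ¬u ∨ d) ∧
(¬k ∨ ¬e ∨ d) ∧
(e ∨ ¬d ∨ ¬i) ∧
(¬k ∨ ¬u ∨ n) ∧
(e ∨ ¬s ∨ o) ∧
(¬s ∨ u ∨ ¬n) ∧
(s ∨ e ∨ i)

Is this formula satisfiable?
No

No, the formula is not satisfiable.

No assignment of truth values to the variables can make all 43 clauses true simultaneously.

The formula is UNSAT (unsatisfiable).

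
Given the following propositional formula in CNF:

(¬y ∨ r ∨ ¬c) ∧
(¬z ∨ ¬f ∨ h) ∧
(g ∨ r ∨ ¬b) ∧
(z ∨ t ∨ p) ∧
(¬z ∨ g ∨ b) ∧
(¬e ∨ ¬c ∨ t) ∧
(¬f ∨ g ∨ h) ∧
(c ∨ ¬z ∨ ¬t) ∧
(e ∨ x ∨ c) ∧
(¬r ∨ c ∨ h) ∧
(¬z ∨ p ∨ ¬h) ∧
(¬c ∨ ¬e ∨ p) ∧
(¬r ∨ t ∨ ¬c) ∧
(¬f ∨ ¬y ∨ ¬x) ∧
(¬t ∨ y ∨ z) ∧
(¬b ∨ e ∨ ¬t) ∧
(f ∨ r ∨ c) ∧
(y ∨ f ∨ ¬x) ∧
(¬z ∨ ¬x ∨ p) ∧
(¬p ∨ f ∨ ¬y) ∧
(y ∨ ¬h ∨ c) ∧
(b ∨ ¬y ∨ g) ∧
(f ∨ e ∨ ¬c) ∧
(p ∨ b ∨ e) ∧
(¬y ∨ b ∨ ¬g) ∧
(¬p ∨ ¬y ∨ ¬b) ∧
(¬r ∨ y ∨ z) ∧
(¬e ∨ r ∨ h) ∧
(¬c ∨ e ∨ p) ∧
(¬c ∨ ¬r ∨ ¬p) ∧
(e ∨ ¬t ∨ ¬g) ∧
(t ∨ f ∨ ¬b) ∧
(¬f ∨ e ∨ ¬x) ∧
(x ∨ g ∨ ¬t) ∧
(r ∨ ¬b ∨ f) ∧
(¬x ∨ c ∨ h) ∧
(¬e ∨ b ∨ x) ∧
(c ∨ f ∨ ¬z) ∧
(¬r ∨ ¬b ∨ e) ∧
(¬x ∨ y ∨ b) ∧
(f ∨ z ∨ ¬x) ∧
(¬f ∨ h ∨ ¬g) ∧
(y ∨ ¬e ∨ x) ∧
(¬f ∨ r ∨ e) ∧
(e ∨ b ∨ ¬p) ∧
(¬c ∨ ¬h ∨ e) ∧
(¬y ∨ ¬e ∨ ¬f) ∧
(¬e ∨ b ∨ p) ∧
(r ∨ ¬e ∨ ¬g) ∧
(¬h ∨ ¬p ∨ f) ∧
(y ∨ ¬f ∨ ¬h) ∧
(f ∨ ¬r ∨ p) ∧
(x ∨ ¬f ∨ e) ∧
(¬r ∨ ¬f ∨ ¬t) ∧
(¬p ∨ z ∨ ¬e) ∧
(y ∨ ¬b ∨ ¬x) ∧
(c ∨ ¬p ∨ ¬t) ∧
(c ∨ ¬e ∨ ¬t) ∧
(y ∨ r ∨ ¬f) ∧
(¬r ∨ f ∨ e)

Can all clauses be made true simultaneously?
No

No, the formula is not satisfiable.

No assignment of truth values to the variables can make all 60 clauses true simultaneously.

The formula is UNSAT (unsatisfiable).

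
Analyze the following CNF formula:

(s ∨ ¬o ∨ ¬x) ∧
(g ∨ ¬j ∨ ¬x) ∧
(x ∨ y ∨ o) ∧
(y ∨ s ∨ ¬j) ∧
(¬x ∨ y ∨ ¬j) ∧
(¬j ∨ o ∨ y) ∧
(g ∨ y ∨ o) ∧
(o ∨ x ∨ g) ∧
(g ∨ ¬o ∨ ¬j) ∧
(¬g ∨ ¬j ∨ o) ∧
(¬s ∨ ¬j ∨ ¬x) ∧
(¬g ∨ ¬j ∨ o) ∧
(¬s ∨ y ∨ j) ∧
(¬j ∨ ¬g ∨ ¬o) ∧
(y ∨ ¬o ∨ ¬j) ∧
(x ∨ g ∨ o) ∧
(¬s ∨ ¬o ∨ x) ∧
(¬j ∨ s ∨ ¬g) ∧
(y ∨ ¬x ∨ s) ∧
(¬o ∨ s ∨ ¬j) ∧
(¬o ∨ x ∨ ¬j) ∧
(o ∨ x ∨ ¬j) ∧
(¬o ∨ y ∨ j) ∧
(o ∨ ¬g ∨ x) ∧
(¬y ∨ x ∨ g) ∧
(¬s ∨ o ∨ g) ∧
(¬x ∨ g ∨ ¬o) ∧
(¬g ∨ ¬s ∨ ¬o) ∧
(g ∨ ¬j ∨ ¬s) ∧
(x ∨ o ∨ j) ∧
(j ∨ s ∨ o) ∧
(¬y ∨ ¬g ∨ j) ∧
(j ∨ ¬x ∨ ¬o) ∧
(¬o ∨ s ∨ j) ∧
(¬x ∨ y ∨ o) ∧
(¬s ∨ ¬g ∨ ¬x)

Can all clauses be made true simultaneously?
No

No, the formula is not satisfiable.

No assignment of truth values to the variables can make all 36 clauses true simultaneously.

The formula is UNSAT (unsatisfiable).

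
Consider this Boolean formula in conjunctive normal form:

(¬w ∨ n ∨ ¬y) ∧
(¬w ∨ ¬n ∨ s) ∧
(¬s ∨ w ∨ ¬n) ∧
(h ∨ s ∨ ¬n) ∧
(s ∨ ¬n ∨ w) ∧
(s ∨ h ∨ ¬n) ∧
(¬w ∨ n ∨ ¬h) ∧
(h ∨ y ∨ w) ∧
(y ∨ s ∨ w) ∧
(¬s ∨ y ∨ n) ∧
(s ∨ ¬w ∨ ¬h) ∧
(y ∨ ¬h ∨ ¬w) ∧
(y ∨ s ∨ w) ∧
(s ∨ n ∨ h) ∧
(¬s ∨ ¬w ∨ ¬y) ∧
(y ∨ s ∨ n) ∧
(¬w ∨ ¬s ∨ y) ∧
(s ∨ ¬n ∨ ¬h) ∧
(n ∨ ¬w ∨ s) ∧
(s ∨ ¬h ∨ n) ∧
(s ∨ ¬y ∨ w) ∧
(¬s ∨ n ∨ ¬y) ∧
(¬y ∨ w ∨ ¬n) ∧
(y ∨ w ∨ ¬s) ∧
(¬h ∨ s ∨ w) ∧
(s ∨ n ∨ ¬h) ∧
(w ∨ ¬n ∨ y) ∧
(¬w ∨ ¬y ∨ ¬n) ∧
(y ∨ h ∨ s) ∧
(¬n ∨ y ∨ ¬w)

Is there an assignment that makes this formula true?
No

No, the formula is not satisfiable.

No assignment of truth values to the variables can make all 30 clauses true simultaneously.

The formula is UNSAT (unsatisfiable).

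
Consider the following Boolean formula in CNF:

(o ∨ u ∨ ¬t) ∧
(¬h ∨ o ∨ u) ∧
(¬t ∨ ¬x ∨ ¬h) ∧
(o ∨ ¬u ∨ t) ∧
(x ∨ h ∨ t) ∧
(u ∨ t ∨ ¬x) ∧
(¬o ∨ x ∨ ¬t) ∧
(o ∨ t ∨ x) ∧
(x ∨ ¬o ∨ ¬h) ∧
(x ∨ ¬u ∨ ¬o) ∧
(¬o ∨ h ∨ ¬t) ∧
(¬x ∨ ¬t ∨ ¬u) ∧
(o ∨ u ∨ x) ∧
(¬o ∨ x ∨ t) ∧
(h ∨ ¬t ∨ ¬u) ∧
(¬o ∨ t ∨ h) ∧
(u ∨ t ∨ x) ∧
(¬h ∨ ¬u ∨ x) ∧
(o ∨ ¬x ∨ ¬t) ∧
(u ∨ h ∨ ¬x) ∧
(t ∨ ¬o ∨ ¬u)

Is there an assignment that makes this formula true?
No

No, the formula is not satisfiable.

No assignment of truth values to the variables can make all 21 clauses true simultaneously.

The formula is UNSAT (unsatisfiable).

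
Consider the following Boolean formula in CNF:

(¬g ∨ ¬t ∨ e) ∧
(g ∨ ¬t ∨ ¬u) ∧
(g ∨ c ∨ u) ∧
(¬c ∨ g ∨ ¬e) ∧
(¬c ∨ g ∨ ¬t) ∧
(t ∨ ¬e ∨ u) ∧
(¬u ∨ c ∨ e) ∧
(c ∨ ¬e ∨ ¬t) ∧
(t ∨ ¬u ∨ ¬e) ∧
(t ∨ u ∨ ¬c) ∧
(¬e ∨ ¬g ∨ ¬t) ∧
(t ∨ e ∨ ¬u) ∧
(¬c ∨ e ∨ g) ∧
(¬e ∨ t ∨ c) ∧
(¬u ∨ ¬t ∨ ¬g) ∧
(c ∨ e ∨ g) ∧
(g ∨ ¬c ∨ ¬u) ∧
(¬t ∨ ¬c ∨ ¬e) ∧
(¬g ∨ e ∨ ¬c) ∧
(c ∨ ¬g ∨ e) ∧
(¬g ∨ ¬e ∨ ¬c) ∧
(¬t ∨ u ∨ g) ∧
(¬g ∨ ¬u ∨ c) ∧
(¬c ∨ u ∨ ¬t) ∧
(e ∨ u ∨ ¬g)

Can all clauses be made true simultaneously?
No

No, the formula is not satisfiable.

No assignment of truth values to the variables can make all 25 clauses true simultaneously.

The formula is UNSAT (unsatisfiable).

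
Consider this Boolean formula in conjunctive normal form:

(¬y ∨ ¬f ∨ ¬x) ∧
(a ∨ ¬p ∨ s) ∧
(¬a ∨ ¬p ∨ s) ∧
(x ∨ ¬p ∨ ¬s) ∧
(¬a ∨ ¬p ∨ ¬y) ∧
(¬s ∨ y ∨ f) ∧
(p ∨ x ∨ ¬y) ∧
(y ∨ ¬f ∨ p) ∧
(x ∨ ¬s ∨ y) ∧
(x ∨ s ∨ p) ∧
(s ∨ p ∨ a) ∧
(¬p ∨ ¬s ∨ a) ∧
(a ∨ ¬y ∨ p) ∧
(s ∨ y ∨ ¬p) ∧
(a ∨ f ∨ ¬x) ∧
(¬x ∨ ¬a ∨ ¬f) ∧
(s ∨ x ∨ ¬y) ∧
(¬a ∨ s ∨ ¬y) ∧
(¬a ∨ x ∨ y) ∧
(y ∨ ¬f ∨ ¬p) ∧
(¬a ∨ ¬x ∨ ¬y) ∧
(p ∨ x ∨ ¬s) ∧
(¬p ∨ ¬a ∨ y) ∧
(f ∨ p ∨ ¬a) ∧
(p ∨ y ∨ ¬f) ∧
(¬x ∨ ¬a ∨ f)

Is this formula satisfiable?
No

No, the formula is not satisfiable.

No assignment of truth values to the variables can make all 26 clauses true simultaneously.

The formula is UNSAT (unsatisfiable).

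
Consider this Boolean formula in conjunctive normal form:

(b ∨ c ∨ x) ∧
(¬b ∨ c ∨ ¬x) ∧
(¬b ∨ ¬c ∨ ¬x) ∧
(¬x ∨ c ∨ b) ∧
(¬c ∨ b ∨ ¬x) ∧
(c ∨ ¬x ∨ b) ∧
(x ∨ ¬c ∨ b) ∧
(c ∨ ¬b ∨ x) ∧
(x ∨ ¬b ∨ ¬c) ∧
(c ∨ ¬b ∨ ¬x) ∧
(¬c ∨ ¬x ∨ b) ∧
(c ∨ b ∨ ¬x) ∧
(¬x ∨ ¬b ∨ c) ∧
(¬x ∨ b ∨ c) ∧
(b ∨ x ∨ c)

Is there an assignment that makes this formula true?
No

No, the formula is not satisfiable.

No assignment of truth values to the variables can make all 15 clauses true simultaneously.

The formula is UNSAT (unsatisfiable).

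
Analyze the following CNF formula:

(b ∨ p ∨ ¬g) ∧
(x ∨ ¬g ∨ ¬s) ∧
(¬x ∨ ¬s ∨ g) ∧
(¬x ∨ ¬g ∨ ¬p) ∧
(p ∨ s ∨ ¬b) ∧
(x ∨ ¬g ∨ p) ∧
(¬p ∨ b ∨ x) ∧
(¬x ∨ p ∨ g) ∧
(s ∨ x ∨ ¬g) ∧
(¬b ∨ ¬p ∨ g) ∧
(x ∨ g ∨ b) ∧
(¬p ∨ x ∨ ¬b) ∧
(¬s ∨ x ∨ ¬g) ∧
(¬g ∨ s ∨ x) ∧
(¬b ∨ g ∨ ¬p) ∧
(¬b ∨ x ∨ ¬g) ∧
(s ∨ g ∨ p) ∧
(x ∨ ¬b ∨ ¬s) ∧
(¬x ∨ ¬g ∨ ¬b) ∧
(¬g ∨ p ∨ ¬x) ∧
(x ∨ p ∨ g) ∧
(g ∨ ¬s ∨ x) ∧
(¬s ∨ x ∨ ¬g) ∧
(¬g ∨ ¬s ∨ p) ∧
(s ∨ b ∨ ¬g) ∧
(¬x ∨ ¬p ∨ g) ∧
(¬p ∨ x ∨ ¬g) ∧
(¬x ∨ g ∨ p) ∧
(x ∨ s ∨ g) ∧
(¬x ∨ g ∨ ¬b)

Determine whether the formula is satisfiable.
No

No, the formula is not satisfiable.

No assignment of truth values to the variables can make all 30 clauses true simultaneously.

The formula is UNSAT (unsatisfiable).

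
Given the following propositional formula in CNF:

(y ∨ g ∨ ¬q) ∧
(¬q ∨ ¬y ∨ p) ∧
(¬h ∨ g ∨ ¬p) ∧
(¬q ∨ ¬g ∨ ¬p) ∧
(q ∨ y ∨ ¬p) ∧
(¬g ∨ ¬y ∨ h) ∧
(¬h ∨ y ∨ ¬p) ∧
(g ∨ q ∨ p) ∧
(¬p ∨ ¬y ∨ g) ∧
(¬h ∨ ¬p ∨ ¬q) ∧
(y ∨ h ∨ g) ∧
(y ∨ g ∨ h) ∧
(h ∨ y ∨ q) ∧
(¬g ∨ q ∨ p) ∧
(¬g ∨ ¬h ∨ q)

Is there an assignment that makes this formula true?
Yes

Yes, the formula is satisfiable.

One satisfying assignment is: h=True, p=False, g=True, q=True, y=False

Verification: With this assignment, all 15 clauses evaluate to true.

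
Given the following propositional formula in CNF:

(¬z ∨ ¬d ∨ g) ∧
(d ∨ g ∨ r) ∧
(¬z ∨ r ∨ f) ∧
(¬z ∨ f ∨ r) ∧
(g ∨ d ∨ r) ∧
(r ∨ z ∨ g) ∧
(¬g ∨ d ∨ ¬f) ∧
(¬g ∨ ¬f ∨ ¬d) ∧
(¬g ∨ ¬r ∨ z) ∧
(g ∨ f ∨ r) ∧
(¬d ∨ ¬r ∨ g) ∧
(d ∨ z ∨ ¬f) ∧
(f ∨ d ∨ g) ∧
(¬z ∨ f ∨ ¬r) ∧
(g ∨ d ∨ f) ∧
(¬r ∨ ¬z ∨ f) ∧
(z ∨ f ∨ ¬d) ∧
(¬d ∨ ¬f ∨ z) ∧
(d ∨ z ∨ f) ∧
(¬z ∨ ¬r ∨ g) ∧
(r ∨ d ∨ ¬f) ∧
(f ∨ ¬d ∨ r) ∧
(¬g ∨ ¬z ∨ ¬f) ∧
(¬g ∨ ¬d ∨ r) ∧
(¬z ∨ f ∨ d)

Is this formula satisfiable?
No

No, the formula is not satisfiable.

No assignment of truth values to the variables can make all 25 clauses true simultaneously.

The formula is UNSAT (unsatisfiable).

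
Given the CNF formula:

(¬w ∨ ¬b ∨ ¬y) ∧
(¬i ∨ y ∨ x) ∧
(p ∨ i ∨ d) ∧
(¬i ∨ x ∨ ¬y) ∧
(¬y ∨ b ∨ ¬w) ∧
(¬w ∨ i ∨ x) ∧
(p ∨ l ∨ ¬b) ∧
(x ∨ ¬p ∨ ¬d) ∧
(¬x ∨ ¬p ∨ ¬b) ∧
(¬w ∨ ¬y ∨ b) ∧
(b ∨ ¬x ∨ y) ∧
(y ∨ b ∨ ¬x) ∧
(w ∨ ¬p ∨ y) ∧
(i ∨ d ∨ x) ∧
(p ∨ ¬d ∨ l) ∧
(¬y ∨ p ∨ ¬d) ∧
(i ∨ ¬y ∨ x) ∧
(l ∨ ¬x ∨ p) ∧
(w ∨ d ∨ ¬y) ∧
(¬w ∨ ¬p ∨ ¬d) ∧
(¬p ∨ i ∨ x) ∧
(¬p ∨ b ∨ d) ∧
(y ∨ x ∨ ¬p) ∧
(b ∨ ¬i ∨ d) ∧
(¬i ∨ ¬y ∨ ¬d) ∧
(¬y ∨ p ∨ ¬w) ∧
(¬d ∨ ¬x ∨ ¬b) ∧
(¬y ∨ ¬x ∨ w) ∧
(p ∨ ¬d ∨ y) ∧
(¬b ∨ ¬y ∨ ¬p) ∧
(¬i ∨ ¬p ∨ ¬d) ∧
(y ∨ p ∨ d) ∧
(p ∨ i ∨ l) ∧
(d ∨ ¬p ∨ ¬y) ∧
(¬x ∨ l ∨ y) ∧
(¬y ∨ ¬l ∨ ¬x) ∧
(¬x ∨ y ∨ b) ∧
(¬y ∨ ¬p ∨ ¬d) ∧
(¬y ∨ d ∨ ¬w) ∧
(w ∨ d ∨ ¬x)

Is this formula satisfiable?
No

No, the formula is not satisfiable.

No assignment of truth values to the variables can make all 40 clauses true simultaneously.

The formula is UNSAT (unsatisfiable).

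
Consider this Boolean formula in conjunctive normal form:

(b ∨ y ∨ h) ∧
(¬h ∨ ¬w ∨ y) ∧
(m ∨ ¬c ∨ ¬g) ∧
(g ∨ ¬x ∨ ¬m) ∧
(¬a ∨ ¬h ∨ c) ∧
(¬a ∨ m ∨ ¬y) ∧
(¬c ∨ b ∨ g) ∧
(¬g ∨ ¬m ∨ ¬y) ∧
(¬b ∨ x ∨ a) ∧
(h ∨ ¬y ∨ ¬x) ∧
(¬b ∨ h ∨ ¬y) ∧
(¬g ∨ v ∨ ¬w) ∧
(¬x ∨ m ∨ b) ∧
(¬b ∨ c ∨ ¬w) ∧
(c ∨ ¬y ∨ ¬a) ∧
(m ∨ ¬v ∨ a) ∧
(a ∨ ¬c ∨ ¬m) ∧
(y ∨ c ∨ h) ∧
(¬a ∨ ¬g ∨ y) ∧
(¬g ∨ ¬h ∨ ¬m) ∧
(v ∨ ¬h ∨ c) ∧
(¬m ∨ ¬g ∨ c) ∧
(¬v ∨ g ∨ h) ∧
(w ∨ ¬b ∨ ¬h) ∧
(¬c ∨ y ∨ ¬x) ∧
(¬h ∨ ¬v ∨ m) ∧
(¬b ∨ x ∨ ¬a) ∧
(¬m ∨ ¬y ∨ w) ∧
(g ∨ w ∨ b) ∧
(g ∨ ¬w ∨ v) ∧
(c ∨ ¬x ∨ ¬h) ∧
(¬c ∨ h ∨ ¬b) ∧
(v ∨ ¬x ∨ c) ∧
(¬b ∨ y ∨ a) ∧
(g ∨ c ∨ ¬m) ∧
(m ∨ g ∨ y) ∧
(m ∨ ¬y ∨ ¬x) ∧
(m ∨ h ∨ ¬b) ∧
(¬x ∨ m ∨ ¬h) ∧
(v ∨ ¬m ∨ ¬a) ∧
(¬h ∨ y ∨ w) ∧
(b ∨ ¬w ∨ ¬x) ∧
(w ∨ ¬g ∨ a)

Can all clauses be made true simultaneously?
No

No, the formula is not satisfiable.

No assignment of truth values to the variables can make all 43 clauses true simultaneously.

The formula is UNSAT (unsatisfiable).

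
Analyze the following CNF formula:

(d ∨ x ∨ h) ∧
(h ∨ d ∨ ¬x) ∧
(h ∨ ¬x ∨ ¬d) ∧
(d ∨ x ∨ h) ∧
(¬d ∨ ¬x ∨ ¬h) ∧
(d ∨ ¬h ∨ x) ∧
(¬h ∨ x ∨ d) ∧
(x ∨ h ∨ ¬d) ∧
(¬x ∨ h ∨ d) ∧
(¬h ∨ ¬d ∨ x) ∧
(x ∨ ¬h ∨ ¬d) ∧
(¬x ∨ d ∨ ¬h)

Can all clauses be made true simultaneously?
No

No, the formula is not satisfiable.

No assignment of truth values to the variables can make all 12 clauses true simultaneously.

The formula is UNSAT (unsatisfiable).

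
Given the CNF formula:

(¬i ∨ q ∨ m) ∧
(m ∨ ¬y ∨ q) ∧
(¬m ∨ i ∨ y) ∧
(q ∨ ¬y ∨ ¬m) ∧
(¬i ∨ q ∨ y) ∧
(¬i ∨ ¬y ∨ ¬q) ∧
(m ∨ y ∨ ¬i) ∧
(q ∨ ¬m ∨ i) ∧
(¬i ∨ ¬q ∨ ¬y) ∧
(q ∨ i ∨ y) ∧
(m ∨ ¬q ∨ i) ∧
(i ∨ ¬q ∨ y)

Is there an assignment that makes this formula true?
Yes

Yes, the formula is satisfiable.

One satisfying assignment is: y=False, q=True, m=True, i=True

Verification: With this assignment, all 12 clauses evaluate to true.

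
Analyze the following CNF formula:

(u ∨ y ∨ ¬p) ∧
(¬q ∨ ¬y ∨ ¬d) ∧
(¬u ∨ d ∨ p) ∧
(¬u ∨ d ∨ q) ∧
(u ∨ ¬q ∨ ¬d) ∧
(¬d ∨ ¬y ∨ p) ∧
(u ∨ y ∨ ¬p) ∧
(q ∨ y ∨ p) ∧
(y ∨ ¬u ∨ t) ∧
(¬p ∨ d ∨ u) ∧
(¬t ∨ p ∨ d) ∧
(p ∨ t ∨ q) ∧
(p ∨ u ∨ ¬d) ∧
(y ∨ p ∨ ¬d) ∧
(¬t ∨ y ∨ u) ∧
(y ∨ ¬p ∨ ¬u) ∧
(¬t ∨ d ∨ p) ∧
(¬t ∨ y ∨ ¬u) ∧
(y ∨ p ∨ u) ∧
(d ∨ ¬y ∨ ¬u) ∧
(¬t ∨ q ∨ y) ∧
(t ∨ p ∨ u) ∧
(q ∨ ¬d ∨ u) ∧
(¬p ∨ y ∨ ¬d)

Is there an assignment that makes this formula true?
Yes

Yes, the formula is satisfiable.

One satisfying assignment is: q=False, p=True, u=True, d=True, t=False, y=True

Verification: With this assignment, all 24 clauses evaluate to true.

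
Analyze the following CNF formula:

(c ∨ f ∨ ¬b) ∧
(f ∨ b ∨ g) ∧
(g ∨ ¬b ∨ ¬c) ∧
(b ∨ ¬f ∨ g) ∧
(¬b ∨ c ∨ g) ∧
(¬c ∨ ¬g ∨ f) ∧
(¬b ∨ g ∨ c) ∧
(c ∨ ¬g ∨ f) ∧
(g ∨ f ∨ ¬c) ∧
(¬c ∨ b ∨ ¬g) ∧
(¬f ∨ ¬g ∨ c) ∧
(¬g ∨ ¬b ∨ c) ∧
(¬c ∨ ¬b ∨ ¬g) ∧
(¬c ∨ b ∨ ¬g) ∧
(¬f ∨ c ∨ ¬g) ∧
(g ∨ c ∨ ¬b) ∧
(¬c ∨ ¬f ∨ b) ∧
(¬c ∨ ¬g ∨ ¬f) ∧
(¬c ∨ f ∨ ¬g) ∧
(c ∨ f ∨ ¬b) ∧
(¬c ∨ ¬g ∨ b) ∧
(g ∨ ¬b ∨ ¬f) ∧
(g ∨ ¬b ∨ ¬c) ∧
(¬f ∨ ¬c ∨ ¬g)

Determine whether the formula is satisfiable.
No

No, the formula is not satisfiable.

No assignment of truth values to the variables can make all 24 clauses true simultaneously.

The formula is UNSAT (unsatisfiable).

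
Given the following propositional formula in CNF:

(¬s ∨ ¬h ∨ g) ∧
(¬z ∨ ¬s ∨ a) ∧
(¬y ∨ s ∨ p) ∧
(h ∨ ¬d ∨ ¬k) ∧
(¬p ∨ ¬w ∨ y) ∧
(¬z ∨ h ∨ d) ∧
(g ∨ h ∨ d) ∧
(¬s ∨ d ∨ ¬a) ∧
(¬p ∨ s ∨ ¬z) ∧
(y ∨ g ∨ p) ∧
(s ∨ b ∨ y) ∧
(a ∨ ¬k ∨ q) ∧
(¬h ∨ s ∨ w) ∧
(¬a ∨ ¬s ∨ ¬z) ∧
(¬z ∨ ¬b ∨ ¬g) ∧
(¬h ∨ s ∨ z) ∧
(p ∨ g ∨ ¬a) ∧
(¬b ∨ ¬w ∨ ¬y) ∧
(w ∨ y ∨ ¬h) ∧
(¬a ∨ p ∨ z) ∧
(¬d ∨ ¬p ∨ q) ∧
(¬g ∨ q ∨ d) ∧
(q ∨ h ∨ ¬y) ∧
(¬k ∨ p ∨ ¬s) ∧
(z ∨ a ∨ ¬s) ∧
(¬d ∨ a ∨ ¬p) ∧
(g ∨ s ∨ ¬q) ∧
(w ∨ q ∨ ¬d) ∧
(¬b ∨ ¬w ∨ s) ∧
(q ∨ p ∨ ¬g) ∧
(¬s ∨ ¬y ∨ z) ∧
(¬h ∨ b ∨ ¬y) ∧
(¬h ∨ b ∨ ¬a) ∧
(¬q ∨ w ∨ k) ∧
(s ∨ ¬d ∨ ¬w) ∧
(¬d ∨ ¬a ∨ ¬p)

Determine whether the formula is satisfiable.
Yes

Yes, the formula is satisfiable.

One satisfying assignment is: p=True, z=False, k=True, w=False, s=False, a=False, q=True, b=False, h=False, g=True, d=False, y=True

Verification: With this assignment, all 36 clauses evaluate to true.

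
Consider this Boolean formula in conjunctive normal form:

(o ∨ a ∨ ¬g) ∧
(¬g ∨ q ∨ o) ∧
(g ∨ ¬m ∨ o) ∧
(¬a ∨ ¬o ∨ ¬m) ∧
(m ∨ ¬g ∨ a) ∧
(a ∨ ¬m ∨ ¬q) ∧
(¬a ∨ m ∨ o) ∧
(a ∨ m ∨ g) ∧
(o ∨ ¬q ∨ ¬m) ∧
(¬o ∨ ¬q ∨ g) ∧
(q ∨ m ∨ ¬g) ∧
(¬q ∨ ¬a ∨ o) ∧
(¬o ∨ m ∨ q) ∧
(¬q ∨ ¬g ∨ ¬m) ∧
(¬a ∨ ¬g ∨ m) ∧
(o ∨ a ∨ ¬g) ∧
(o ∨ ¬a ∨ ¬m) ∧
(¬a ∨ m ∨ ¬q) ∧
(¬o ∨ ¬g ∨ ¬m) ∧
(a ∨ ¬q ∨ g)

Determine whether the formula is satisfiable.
Yes

Yes, the formula is satisfiable.

One satisfying assignment is: m=True, a=False, o=True, q=False, g=False

Verification: With this assignment, all 20 clauses evaluate to true.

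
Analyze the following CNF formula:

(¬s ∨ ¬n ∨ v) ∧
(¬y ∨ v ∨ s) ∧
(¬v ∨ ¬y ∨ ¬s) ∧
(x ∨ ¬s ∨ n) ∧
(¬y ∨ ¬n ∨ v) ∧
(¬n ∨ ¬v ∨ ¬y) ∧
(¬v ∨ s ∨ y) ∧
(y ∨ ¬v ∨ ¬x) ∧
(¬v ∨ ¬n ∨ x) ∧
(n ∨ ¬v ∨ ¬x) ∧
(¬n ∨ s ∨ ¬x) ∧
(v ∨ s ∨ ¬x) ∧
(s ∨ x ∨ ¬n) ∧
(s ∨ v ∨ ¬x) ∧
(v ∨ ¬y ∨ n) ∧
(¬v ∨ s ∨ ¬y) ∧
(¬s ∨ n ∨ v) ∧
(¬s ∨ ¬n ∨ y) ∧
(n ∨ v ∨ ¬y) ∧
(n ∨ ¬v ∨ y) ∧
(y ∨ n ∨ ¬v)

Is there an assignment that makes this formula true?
Yes

Yes, the formula is satisfiable.

One satisfying assignment is: y=False, x=False, n=False, v=False, s=False

Verification: With this assignment, all 21 clauses evaluate to true.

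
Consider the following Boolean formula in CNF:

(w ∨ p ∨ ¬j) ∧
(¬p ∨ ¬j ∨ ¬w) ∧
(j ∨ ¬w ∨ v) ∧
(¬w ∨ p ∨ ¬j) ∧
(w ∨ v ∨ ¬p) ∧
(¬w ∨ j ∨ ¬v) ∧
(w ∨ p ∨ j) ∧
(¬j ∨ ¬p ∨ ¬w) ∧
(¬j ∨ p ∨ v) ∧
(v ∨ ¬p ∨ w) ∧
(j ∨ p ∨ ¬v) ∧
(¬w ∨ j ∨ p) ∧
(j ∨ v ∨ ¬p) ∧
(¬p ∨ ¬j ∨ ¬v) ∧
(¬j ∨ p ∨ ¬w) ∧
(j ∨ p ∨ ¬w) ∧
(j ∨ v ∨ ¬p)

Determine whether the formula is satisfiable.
Yes

Yes, the formula is satisfiable.

One satisfying assignment is: p=True, v=True, j=False, w=False

Verification: With this assignment, all 17 clauses evaluate to true.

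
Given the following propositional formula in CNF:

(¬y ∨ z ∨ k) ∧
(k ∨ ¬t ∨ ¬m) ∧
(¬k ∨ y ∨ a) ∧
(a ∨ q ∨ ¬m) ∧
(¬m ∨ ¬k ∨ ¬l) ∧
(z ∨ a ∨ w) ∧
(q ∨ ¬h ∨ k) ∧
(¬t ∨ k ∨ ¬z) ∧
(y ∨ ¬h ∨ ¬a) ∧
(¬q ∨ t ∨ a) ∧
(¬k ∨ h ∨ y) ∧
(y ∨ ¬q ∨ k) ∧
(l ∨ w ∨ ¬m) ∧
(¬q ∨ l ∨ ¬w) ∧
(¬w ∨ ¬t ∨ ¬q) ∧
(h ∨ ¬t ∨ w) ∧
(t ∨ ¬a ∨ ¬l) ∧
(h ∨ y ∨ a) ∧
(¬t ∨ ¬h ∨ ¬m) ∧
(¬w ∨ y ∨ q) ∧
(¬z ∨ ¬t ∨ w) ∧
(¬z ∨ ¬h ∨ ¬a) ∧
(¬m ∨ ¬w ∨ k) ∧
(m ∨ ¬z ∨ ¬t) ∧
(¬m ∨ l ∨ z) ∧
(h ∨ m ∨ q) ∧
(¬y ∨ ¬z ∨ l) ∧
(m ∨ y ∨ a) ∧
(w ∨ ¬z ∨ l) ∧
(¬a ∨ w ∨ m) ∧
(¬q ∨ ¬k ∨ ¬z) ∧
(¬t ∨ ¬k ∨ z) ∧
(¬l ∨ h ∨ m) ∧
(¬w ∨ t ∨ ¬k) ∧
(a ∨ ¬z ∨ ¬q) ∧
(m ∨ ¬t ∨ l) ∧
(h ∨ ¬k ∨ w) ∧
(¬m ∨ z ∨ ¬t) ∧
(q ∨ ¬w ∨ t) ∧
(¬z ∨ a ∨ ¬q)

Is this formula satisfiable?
Yes

Yes, the formula is satisfiable.

One satisfying assignment is: q=False, m=False, h=True, z=True, y=True, t=False, a=False, k=True, l=True, w=False

Verification: With this assignment, all 40 clauses evaluate to true.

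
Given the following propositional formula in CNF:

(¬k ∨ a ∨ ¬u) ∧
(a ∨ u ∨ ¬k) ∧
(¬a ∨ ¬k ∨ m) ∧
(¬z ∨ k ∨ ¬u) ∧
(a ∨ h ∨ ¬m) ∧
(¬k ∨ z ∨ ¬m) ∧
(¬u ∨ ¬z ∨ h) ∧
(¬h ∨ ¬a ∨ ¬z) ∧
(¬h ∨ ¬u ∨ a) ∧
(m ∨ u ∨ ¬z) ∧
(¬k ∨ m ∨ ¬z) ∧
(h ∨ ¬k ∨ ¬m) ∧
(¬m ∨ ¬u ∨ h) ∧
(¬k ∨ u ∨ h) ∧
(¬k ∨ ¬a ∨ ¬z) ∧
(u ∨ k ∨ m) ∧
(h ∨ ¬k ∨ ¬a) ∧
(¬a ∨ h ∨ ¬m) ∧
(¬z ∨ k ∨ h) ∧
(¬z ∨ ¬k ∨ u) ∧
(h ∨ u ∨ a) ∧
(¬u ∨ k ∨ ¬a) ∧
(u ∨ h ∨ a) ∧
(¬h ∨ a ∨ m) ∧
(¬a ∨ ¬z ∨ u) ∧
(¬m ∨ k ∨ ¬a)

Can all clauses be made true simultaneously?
Yes

Yes, the formula is satisfiable.

One satisfying assignment is: z=False, h=False, a=False, m=False, k=False, u=True

Verification: With this assignment, all 26 clauses evaluate to true.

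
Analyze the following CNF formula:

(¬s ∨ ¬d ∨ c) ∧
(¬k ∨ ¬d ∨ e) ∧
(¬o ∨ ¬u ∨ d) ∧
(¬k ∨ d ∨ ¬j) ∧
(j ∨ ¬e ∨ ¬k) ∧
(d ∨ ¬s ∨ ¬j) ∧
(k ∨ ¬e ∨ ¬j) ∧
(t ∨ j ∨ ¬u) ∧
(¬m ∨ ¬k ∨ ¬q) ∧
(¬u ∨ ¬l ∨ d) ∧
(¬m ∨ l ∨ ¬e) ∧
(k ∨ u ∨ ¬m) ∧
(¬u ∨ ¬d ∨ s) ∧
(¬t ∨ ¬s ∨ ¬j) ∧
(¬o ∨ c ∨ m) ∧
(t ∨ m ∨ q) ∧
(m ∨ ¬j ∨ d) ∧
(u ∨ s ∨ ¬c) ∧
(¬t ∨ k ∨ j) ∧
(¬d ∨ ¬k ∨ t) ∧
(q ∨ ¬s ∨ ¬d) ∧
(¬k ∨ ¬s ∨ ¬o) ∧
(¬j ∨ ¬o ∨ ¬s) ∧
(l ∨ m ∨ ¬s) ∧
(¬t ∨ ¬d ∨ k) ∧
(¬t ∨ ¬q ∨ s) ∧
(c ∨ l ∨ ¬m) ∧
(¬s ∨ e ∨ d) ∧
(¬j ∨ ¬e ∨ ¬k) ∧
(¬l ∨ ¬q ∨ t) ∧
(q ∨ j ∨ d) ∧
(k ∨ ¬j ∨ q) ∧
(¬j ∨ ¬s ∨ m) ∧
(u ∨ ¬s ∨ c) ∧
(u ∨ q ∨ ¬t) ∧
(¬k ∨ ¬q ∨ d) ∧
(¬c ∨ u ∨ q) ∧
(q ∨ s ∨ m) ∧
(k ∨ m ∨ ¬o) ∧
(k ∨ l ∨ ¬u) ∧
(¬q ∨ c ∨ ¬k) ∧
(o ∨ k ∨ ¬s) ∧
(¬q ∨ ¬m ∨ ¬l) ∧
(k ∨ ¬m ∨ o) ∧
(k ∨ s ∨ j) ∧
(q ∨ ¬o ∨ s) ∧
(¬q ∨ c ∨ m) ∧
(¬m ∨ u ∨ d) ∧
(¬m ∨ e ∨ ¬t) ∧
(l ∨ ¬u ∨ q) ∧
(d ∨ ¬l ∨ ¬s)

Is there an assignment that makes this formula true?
No

No, the formula is not satisfiable.

No assignment of truth values to the variables can make all 51 clauses true simultaneously.

The formula is UNSAT (unsatisfiable).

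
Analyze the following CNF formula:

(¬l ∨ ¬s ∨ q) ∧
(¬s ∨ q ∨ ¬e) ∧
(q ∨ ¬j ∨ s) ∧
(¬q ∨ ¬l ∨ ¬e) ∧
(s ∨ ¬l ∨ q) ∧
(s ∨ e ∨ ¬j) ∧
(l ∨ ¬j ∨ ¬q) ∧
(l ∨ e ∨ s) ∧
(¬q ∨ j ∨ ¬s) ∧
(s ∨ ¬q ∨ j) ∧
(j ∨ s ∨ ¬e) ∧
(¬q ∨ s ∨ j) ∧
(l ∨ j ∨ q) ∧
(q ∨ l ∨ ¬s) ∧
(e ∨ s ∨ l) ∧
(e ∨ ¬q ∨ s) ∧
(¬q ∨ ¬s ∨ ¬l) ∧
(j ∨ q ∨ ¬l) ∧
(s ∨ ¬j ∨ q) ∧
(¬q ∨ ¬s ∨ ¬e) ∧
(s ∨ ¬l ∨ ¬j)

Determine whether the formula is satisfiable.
No

No, the formula is not satisfiable.

No assignment of truth values to the variables can make all 21 clauses true simultaneously.

The formula is UNSAT (unsatisfiable).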